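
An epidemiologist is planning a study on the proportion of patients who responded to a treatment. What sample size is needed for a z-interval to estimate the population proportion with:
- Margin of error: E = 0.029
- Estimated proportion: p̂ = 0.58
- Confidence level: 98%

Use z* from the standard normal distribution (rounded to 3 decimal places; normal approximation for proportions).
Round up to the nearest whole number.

Using z* for proportion z-interval (normal approximation).

For 98% confidence, z* = 2.326 (from standard normal table)

Sample size formula for proportion z-interval: n = z*²p̂(1-p̂)/E²

n = 2.326² × 0.58 × 0.42 / 0.029²
  = 5.410276 × 0.2436 / 0.000841
  = 1567.1144

Round up to the nearest whole number: n = 1568

1568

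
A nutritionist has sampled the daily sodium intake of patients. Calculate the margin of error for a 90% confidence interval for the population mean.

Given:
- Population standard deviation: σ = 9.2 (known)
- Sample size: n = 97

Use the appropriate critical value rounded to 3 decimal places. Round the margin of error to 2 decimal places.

The population standard deviation σ is known, so use the z-interval margin of error formula.

For 90% confidence, z* = 1.645 (from standard normal table)

Margin of error formula for z-interval: E = z* × σ/√n

E = 1.645 × 9.2/√97
  = 1.645 × 0.934118
  = 1.5366

Rounded to 2 decimal places:

1.54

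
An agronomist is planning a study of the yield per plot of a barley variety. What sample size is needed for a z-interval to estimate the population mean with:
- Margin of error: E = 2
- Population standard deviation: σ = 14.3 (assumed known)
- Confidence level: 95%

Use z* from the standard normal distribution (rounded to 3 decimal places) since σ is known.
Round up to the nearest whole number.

Using z* since population σ is known (z-interval formula).

For 95% confidence, z* = 1.96 (from standard normal table)

Sample size formula for z-interval: n = (z*σ/E)²

n = (1.96 × 14.3 / 2)²
  = (14.014000)²
  = 196.3922

Round up to the nearest whole number: n = 197

197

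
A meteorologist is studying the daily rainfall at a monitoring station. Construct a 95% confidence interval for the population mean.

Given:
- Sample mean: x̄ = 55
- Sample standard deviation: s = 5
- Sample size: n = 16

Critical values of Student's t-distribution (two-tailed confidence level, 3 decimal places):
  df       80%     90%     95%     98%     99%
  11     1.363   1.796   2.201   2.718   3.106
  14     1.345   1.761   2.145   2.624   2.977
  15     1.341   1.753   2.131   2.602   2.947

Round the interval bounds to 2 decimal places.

The population standard deviation σ is unknown (only the sample standard deviation s is given), so use a t-interval with df = n - 1 = 16 - 1 = 15.

For 95% confidence with df = 15, t* = 2.131 (from t-table)

Standard error: SE = s/√n = 5/√16 = 1.250000

Margin of error: E = t* × SE = 2.131 × 1.250000 = 2.6637

T-interval: x̄ ± E = 55 ± 2.6637 = (52.3362, 57.6638)

Rounded to 2 decimal places:

(52.34, 57.66)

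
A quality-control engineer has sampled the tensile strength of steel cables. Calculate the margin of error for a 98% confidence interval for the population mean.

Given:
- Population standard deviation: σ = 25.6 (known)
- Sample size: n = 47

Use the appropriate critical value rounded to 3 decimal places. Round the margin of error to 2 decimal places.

The population standard deviation σ is known, so use the z-interval margin of error formula.

For 98% confidence, z* = 2.326 (from standard normal table)

Margin of error formula for z-interval: E = z* × σ/√n

E = 2.326 × 25.6/√47
  = 2.326 × 3.734144
  = 8.6856

Rounded to 2 decimal places:

8.69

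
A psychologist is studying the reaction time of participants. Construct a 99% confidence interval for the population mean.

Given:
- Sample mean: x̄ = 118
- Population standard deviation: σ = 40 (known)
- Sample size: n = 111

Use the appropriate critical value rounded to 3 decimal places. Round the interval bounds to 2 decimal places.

The population standard deviation σ is known, so use a z-interval (standard normal critical value).

For 99% confidence, z* = 2.576 (from standard normal table)

Standard error: SE = σ/√n = 40/√111 = 3.796632

Margin of error: E = z* × SE = 2.576 × 3.796632 = 9.7801

Z-interval: x̄ ± E = 118 ± 9.7801 = (108.2199, 127.7801)

Rounded to 2 decimal places:

(108.22, 127.78)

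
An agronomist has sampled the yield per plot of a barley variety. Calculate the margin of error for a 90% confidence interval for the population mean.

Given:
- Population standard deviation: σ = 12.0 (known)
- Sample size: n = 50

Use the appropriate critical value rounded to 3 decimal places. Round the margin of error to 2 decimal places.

The population standard deviation σ is known, so use the z-interval margin of error formula.

For 90% confidence, z* = 1.645 (from standard normal table)

Margin of error formula for z-interval: E = z* × σ/√n

E = 1.645 × 12.0/√50
  = 1.645 × 1.697056
  = 2.7917

Rounded to 2 decimal places:

2.79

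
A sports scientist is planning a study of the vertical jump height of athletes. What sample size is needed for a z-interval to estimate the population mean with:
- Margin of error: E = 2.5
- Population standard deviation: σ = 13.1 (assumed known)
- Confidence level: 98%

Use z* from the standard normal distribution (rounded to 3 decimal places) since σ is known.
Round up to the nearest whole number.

Using z* since population σ is known (z-interval formula).

For 98% confidence, z* = 2.326 (from standard normal table)

Sample size formula for z-interval: n = (z*σ/E)²

n = (2.326 × 13.1 / 2.5)²
  = (12.188240)²
  = 148.5532

Round up to the nearest whole number: n = 149

149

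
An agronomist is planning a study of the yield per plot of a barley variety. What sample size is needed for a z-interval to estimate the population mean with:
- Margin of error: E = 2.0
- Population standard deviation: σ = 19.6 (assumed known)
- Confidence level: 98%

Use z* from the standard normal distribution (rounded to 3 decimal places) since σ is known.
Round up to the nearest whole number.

Using z* since population σ is known (z-interval formula).

For 98% confidence, z* = 2.326 (from standard normal table)

Sample size formula for z-interval: n = (z*σ/E)²

n = (2.326 × 19.6 / 2.0)²
  = (22.794800)²
  = 519.6029

Round up to the nearest whole number: n = 520

520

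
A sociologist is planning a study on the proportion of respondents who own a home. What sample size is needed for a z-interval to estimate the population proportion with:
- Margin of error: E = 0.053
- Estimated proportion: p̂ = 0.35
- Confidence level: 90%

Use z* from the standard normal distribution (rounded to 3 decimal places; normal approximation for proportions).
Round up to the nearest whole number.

Using z* for proportion z-interval (normal approximation).

For 90% confidence, z* = 1.645 (from standard normal table)

Sample size formula for proportion z-interval: n = z*²p̂(1-p̂)/E²

n = 1.645² × 0.35 × 0.65 / 0.053²
  = 2.706025 × 0.2275 / 0.002809
  = 219.1601

Round up to the nearest whole number: n = 220

220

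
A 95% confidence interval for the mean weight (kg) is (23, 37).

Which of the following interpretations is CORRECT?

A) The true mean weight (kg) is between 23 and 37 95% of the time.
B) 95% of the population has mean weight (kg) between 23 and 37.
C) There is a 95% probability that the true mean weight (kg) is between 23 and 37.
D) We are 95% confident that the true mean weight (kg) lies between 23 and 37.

A confidence interval represents our confidence in the procedure, not a probability statement about the parameter.

Key concept: If we repeated this sampling process many times and computed a 95% CI each time, about 95% of those intervals would contain the true population parameter.

For this specific interval (23, 37):
- Midpoint (point estimate): 30
- Margin of error: 7

The correct interpretation is the one stating confidence that the true parameter lies in the interval — option D.

D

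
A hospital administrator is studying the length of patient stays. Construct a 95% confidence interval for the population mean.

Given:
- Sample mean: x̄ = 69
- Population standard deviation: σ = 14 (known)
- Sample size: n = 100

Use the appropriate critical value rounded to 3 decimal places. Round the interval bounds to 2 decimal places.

The population standard deviation σ is known, so use a z-interval (standard normal critical value).

For 95% confidence, z* = 1.96 (from standard normal table)

Standard error: SE = σ/√n = 14/√100 = 1.400000

Margin of error: E = z* × SE = 1.96 × 1.400000 = 2.7440

Z-interval: x̄ ± E = 69 ± 2.7440 = (66.2560, 71.7440)

Rounded to 2 decimal places:

(66.26, 71.74)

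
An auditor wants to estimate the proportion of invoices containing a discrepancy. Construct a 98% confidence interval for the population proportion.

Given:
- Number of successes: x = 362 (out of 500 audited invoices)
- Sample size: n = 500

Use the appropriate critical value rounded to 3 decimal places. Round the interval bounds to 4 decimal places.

Sample proportion: p̂ = 362/500 = 0.724000

Check conditions for normal approximation:
  np̂ = 362 ≥ 10 ✓
  n(1-p̂) = 138 ≥ 10 ✓

The sample is large enough, so use a z-interval (normal approximation) for the proportion.

For 98% confidence, z* = 2.326 (from standard normal table)

Standard error: SE = √(p̂(1-p̂)/n) = √(0.724000×0.276000/500) = 0.01999120

Margin of error: E = z* × SE = 2.326 × 0.01999120 = 0.046500

Z-interval: p̂ ± E = 0.724000 ± 0.046500 = (0.677500, 0.770500)

Rounded to 4 decimal places:

(0.6775, 0.7705)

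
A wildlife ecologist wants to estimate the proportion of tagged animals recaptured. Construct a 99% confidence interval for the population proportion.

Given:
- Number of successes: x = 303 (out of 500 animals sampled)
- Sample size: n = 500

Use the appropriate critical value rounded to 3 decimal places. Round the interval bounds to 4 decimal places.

Sample proportion: p̂ = 303/500 = 0.606000

Check conditions for normal approximation:
  np̂ = 303 ≥ 10 ✓
  n(1-p̂) = 197 ≥ 10 ✓

The sample is large enough, so use a z-interval (normal approximation) for the proportion.

For 99% confidence, z* = 2.576 (from standard normal table)

Standard error: SE = √(p̂(1-p̂)/n) = √(0.606000×0.394000/500) = 0.02185241

Margin of error: E = z* × SE = 2.576 × 0.02185241 = 0.056292

Z-interval: p̂ ± E = 0.606000 ± 0.056292 = (0.549708, 0.662292)

Rounded to 4 decimal places:

(0.5497, 0.6623)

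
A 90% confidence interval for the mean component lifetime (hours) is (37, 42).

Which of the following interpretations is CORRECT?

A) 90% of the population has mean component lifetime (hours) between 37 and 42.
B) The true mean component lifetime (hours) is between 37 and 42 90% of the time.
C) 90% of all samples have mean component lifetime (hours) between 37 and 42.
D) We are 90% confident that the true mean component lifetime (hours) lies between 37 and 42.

A confidence interval represents our confidence in the procedure, not a probability statement about the parameter.

Key concept: If we repeated this sampling process many times and computed a 90% CI each time, about 90% of those intervals would contain the true population parameter.

For this specific interval (37, 42):
- Midpoint (point estimate): 39.5
- Margin of error: 2.5

The correct interpretation is the one stating confidence that the true parameter lies in the interval — option D.

D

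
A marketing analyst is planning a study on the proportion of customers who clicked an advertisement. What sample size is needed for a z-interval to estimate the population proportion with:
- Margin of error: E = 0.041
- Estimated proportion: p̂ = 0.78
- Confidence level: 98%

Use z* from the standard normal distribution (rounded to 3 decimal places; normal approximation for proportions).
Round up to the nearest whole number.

Using z* for proportion z-interval (normal approximation).

For 98% confidence, z* = 2.326 (from standard normal table)

Sample size formula for proportion z-interval: n = z*²p̂(1-p̂)/E²

n = 2.326² × 0.78 × 0.22 / 0.041²
  = 5.410276 × 0.1716 / 0.001681
  = 552.2923

Round up to the nearest whole number: n = 553

553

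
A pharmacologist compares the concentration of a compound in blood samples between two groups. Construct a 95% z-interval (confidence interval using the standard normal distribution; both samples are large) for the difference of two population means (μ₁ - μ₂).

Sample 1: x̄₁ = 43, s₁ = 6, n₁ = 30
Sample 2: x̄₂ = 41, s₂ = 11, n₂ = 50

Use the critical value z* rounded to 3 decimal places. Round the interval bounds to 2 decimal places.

Both samples are large (n₁ = 30 ≥ 30, n₂ = 50 ≥ 30), so a z-interval for the difference of means applies.

Point estimate: x̄₁ - x̄₂ = 43 - 41 = 2

Standard error: SE = √(s₁²/n₁ + s₂²/n₂)
= √(6²/30 + 11²/50)
= √(1.200000 + 2.420000)
= 1.902630

For 95% confidence, z* = 1.96 (from standard normal table)
Margin of error: E = z* × SE = 1.96 × 1.902630 = 3.7292

Z-interval: (x̄₁ - x̄₂) ± E = 2 ± 3.7292 = (-1.7292, 5.7292)

Rounded to 2 decimal places:

(-1.73, 5.73)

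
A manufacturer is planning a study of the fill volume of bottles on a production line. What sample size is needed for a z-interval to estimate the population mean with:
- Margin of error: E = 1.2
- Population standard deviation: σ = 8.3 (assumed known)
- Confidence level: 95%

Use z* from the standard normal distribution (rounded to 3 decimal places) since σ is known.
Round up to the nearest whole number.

Using z* since population σ is known (z-interval formula).

For 95% confidence, z* = 1.96 (from standard normal table)

Sample size formula for z-interval: n = (z*σ/E)²

n = (1.96 × 8.3 / 1.2)²
  = (13.556667)²
  = 183.7832

Round up to the nearest whole number: n = 184

184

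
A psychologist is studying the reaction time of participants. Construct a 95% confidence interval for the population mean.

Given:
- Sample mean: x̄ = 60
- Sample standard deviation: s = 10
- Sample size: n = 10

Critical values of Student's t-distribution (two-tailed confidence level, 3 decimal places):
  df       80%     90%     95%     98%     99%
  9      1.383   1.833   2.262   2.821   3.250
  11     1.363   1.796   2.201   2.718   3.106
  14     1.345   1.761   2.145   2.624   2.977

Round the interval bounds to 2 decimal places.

The population standard deviation σ is unknown (only the sample standard deviation s is given), so use a t-interval with df = n - 1 = 10 - 1 = 9.

For 95% confidence with df = 9, t* = 2.262 (from t-table)

Standard error: SE = s/√n = 10/√10 = 3.162278

Margin of error: E = t* × SE = 2.262 × 3.162278 = 7.1531

T-interval: x̄ ± E = 60 ± 7.1531 = (52.8469, 67.1531)

Rounded to 2 decimal places:

(52.85, 67.15)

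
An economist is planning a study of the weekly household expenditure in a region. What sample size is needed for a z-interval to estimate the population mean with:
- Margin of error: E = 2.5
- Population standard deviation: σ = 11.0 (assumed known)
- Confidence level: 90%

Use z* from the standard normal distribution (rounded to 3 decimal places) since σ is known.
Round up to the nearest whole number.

Using z* since population σ is known (z-interval formula).

For 90% confidence, z* = 1.645 (from standard normal table)

Sample size formula for z-interval: n = (z*σ/E)²

n = (1.645 × 11.0 / 2.5)²
  = (7.238000)²
  = 52.3886

Round up to the nearest whole number: n = 53

53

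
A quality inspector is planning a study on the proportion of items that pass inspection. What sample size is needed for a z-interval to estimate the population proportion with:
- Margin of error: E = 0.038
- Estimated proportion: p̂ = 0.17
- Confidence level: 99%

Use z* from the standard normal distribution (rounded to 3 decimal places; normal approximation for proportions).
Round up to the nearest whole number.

Using z* for proportion z-interval (normal approximation).

For 99% confidence, z* = 2.576 (from standard normal table)

Sample size formula for proportion z-interval: n = z*²p̂(1-p̂)/E²

n = 2.576² × 0.17 × 0.83 / 0.038²
  = 6.635776 × 0.1411 / 0.001444
  = 648.4127

Round up to the nearest whole number: n = 649

649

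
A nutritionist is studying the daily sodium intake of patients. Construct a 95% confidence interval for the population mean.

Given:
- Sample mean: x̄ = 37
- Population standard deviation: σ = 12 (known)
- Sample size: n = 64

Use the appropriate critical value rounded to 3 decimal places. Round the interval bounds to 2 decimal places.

The population standard deviation σ is known, so use a z-interval (standard normal critical value).

For 95% confidence, z* = 1.96 (from standard normal table)

Standard error: SE = σ/√n = 12/√64 = 1.500000

Margin of error: E = z* × SE = 1.96 × 1.500000 = 2.9400

Z-interval: x̄ ± E = 37 ± 2.9400 = (34.0600, 39.9400)

Rounded to 2 decimal places:

(34.06, 39.94)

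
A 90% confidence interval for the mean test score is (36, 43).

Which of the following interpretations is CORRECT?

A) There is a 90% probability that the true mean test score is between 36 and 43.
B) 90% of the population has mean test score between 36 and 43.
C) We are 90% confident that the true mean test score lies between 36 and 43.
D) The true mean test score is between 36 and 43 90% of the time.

A confidence interval represents our confidence in the procedure, not a probability statement about the parameter.

Key concept: If we repeated this sampling process many times and computed a 90% CI each time, about 90% of those intervals would contain the true population parameter.

For this specific interval (36, 43):
- Midpoint (point estimate): 39.5
- Margin of error: 3.5

The correct interpretation is the one stating confidence that the true parameter lies in the interval — option C.

C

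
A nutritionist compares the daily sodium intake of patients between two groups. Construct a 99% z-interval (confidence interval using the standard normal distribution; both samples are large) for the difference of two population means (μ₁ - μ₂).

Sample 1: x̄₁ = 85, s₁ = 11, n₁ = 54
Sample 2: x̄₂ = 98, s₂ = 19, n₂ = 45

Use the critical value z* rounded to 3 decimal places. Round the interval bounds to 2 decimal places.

Both samples are large (n₁ = 54 ≥ 30, n₂ = 45 ≥ 30), so a z-interval for the difference of means applies.

Point estimate: x̄₁ - x̄₂ = 85 - 98 = -13

Standard error: SE = √(s₁²/n₁ + s₂²/n₂)
= √(11²/54 + 19²/45)
= √(2.240741 + 8.022222)
= 3.203586

For 99% confidence, z* = 2.576 (from standard normal table)
Margin of error: E = z* × SE = 2.576 × 3.203586 = 8.2524

Z-interval: (x̄₁ - x̄₂) ± E = -13 ± 8.2524 = (-21.2524, -4.7476)

Rounded to 2 decimal places:

(-21.25, -4.75)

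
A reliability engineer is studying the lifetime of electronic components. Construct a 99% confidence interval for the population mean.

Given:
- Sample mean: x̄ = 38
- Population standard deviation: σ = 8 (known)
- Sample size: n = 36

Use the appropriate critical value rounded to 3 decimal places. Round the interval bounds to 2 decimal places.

The population standard deviation σ is known, so use a z-interval (standard normal critical value).

For 99% confidence, z* = 2.576 (from standard normal table)

Standard error: SE = σ/√n = 8/√36 = 1.333333

Margin of error: E = z* × SE = 2.576 × 1.333333 = 3.4347

Z-interval: x̄ ± E = 38 ± 3.4347 = (34.5653, 41.4347)

Rounded to 2 decimal places:

(34.57, 41.43)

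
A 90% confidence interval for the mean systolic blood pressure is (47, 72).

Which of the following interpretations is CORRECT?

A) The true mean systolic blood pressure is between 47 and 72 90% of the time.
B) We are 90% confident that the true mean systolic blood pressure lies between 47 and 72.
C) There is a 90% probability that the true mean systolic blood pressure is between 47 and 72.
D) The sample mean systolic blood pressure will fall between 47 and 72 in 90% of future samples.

A confidence interval represents our confidence in the procedure, not a probability statement about the parameter.

Key concept: If we repeated this sampling process many times and computed a 90% CI each time, about 90% of those intervals would contain the true population parameter.

For this specific interval (47, 72):
- Midpoint (point estimate): 59.5
- Margin of error: 12.5

The correct interpretation is the one stating confidence that the true parameter lies in the interval — option B.

B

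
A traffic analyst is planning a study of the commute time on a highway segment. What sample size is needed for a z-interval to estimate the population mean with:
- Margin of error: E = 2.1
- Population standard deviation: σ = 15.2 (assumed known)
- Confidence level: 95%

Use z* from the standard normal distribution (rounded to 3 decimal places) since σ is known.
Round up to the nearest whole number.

Using z* since population σ is known (z-interval formula).

For 95% confidence, z* = 1.96 (from standard normal table)

Sample size formula for z-interval: n = (z*σ/E)²

n = (1.96 × 15.2 / 2.1)²
  = (14.186667)²
  = 201.2615

Round up to the nearest whole number: n = 202

202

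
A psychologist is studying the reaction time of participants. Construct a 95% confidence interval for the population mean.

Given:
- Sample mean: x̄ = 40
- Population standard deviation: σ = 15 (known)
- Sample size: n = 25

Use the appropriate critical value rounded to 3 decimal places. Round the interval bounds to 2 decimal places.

The population standard deviation σ is known, so use a z-interval (standard normal critical value).

For 95% confidence, z* = 1.96 (from standard normal table)

Standard error: SE = σ/√n = 15/√25 = 3.000000

Margin of error: E = z* × SE = 1.96 × 3.000000 = 5.8800

Z-interval: x̄ ± E = 40 ± 5.8800 = (34.1200, 45.8800)

Rounded to 2 decimal places:

(34.12, 45.88)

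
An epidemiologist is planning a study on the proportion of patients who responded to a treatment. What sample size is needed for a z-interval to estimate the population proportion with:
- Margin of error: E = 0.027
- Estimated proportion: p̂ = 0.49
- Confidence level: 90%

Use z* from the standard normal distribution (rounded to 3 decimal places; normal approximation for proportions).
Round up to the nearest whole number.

Using z* for proportion z-interval (normal approximation).

For 90% confidence, z* = 1.645 (from standard normal table)

Sample size formula for proportion z-interval: n = z*²p̂(1-p̂)/E²

n = 1.645² × 0.49 × 0.51 / 0.027²
  = 2.706025 × 0.2499 / 0.000729
  = 927.6209

Round up to the nearest whole number: n = 928

928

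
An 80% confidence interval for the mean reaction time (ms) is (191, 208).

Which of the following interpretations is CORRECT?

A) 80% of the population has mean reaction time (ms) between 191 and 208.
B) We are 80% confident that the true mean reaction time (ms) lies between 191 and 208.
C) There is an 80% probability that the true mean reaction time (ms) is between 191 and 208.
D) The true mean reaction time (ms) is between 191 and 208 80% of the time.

A confidence interval represents our confidence in the procedure, not a probability statement about the parameter.

Key concept: If we repeated this sampling process many times and computed an 80% CI each time, about 80% of those intervals would contain the true population parameter.

For this specific interval (191, 208):
- Midpoint (point estimate): 199.5
- Margin of error: 8.5

The correct interpretation is the one stating confidence that the true parameter lies in the interval — option B.

B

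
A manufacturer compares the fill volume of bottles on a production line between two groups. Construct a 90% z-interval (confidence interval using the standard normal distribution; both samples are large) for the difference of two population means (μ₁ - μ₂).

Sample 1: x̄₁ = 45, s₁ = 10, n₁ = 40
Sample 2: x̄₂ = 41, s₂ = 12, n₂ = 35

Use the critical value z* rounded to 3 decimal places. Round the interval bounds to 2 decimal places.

Both samples are large (n₁ = 40 ≥ 30, n₂ = 35 ≥ 30), so a z-interval for the difference of means applies.

Point estimate: x̄₁ - x̄₂ = 45 - 41 = 4

Standard error: SE = √(s₁²/n₁ + s₂²/n₂)
= √(10²/40 + 12²/35)
= √(2.500000 + 4.114286)
= 2.571825

For 90% confidence, z* = 1.645 (from standard normal table)
Margin of error: E = z* × SE = 1.645 × 2.571825 = 4.2307

Z-interval: (x̄₁ - x̄₂) ± E = 4 ± 4.2307 = (-0.2307, 8.2307)

Rounded to 2 decimal places:

(-0.23, 8.23)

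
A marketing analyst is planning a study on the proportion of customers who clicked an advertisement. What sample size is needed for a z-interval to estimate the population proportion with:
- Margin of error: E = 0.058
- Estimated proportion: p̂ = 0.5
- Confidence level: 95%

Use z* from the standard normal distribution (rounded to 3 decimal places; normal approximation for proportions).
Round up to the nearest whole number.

Using z* for proportion z-interval (normal approximation).

For 95% confidence, z* = 1.96 (from standard normal table)

Sample size formula for proportion z-interval: n = z*²p̂(1-p̂)/E²

n = 1.96² × 0.5 × 0.5 / 0.058²
  = 3.8416 × 0.25 / 0.003364
  = 285.4935

Round up to the nearest whole number: n = 286

286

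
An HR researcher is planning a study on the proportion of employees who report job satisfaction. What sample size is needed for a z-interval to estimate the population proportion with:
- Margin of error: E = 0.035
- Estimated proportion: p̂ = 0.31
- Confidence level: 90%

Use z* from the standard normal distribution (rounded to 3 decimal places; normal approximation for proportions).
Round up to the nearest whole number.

Using z* for proportion z-interval (normal approximation).

For 90% confidence, z* = 1.645 (from standard normal table)

Sample size formula for proportion z-interval: n = z*²p̂(1-p̂)/E²

n = 1.645² × 0.31 × 0.69 / 0.035²
  = 2.706025 × 0.2139 / 0.001225
  = 472.5051

Round up to the nearest whole number: n = 473

473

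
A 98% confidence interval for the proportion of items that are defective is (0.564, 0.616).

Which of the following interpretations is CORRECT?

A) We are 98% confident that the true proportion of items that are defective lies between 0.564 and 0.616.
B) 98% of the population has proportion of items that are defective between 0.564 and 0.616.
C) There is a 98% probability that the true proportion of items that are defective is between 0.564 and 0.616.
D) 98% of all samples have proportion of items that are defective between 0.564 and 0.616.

A confidence interval represents our confidence in the procedure, not a probability statement about the parameter.

Key concept: If we repeated this sampling process many times and computed a 98% CI each time, about 98% of those intervals would contain the true population parameter.

For this specific interval (0.564, 0.616):
- Midpoint (point estimate): 0.59
- Margin of error: 0.026

The correct interpretation is the one stating confidence that the true parameter lies in the interval — option A.

A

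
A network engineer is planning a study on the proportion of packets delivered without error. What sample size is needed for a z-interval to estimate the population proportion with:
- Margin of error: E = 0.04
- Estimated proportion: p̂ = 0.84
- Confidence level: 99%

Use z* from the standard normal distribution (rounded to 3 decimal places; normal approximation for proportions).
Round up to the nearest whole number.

Using z* for proportion z-interval (normal approximation).

For 99% confidence, z* = 2.576 (from standard normal table)

Sample size formula for proportion z-interval: n = z*²p̂(1-p̂)/E²

n = 2.576² × 0.84 × 0.16 / 0.04²
  = 6.635776 × 0.1344 / 0.0016
  = 557.4052

Round up to the nearest whole number: n = 558

558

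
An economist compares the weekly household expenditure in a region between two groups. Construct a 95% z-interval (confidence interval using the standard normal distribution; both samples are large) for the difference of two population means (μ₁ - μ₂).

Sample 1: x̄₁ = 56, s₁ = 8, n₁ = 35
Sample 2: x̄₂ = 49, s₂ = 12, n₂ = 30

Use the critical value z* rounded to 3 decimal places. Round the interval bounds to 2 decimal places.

Both samples are large (n₁ = 35 ≥ 30, n₂ = 30 ≥ 30), so a z-interval for the difference of means applies.

Point estimate: x̄₁ - x̄₂ = 56 - 49 = 7

Standard error: SE = √(s₁²/n₁ + s₂²/n₂)
= √(8²/35 + 12²/30)
= √(1.828571 + 4.800000)
= 2.574601

For 95% confidence, z* = 1.96 (from standard normal table)
Margin of error: E = z* × SE = 1.96 × 2.574601 = 5.0462

Z-interval: (x̄₁ - x̄₂) ± E = 7 ± 5.0462 = (1.9538, 12.0462)

Rounded to 2 decimal places:

(1.95, 12.05)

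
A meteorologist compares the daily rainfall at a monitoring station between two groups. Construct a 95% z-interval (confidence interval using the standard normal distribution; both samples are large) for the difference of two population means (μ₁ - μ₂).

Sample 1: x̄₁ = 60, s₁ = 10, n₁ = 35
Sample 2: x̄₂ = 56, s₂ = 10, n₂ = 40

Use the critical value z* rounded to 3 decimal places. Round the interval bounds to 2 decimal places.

Both samples are large (n₁ = 35 ≥ 30, n₂ = 40 ≥ 30), so a z-interval for the difference of means applies.

Point estimate: x̄₁ - x̄₂ = 60 - 56 = 4

Standard error: SE = √(s₁²/n₁ + s₂²/n₂)
= √(10²/35 + 10²/40)
= √(2.857143 + 2.500000)
= 2.314550

For 95% confidence, z* = 1.96 (from standard normal table)
Margin of error: E = z* × SE = 1.96 × 2.314550 = 4.5365

Z-interval: (x̄₁ - x̄₂) ± E = 4 ± 4.5365 = (-0.5365, 8.5365)

Rounded to 2 decimal places:

(-0.54, 8.54)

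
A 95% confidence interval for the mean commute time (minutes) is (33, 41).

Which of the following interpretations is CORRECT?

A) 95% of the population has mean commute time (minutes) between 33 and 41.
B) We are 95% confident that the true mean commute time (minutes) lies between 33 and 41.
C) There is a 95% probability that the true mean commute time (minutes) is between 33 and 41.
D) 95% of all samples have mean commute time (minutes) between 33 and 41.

A confidence interval represents our confidence in the procedure, not a probability statement about the parameter.

Key concept: If we repeated this sampling process many times and computed a 95% CI each time, about 95% of those intervals would contain the true population parameter.

For this specific interval (33, 41):
- Midpoint (point estimate): 37
- Margin of error: 4

The correct interpretation is the one stating confidence that the true parameter lies in the interval — option B.

B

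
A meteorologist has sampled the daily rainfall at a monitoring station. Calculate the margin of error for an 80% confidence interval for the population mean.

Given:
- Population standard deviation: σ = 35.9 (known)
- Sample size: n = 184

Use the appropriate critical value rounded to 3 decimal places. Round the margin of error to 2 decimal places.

The population standard deviation σ is known, so use the z-interval margin of error formula.

For 80% confidence, z* = 1.282 (from standard normal table)

Margin of error formula for z-interval: E = z* × σ/√n

E = 1.282 × 35.9/√184
  = 1.282 × 2.646583
  = 3.3929

Rounded to 2 decimal places:

3.39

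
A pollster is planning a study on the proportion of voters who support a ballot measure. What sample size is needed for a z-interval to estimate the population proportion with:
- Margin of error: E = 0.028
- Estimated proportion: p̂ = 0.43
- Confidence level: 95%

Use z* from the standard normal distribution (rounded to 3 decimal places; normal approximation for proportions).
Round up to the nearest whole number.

Using z* for proportion z-interval (normal approximation).

For 95% confidence, z* = 1.96 (from standard normal table)

Sample size formula for proportion z-interval: n = z*²p̂(1-p̂)/E²

n = 1.96² × 0.43 × 0.57 / 0.028²
  = 3.8416 × 0.2451 / 0.000784
  = 1200.9900

Round up to the nearest whole number: n = 1201

1201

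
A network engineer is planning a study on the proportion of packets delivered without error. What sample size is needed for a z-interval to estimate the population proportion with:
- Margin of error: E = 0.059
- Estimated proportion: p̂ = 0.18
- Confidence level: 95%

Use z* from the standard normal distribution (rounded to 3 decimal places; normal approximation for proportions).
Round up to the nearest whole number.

Using z* for proportion z-interval (normal approximation).

For 95% confidence, z* = 1.96 (from standard normal table)

Sample size formula for proportion z-interval: n = z*²p̂(1-p̂)/E²

n = 1.96² × 0.18 × 0.82 / 0.059²
  = 3.8416 × 0.1476 / 0.003481
  = 162.8900

Round up to the nearest whole number: n = 163

163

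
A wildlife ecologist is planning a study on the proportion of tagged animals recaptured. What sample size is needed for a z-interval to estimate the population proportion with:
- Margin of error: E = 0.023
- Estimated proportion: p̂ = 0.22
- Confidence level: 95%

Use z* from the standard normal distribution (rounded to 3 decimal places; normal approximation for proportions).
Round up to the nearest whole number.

Using z* for proportion z-interval (normal approximation).

For 95% confidence, z* = 1.96 (from standard normal table)

Sample size formula for proportion z-interval: n = z*²p̂(1-p̂)/E²

n = 1.96² × 0.22 × 0.78 / 0.023²
  = 3.8416 × 0.1716 / 0.000529
  = 1246.1598

Round up to the nearest whole number: n = 1247

1247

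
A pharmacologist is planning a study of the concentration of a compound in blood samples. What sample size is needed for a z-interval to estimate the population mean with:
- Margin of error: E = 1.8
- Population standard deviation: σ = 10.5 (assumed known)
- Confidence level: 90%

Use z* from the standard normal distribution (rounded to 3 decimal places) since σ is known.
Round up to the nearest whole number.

Using z* since population σ is known (z-interval formula).

For 90% confidence, z* = 1.645 (from standard normal table)

Sample size formula for z-interval: n = (z*σ/E)²

n = (1.645 × 10.5 / 1.8)²
  = (9.595833)²
  = 92.0800

Round up to the nearest whole number: n = 93

93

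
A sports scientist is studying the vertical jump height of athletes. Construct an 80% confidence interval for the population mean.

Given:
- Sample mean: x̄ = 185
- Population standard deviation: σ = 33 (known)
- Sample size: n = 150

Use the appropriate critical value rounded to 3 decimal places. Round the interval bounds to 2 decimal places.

The population standard deviation σ is known, so use a z-interval (standard normal critical value).

For 80% confidence, z* = 1.282 (from standard normal table)

Standard error: SE = σ/√n = 33/√150 = 2.694439

Margin of error: E = z* × SE = 1.282 × 2.694439 = 3.4543

Z-interval: x̄ ± E = 185 ± 3.4543 = (181.5457, 188.4543)

Rounded to 2 decimal places:

(181.55, 188.45)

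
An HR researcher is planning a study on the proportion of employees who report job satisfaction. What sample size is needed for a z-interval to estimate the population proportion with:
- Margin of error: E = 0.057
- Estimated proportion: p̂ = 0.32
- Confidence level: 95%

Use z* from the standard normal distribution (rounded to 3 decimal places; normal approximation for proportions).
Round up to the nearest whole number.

Using z* for proportion z-interval (normal approximation).

For 95% confidence, z* = 1.96 (from standard normal table)

Sample size formula for proportion z-interval: n = z*²p̂(1-p̂)/E²

n = 1.96² × 0.32 × 0.68 / 0.057²
  = 3.8416 × 0.2176 / 0.003249
  = 257.2891

Round up to the nearest whole number: n = 258

258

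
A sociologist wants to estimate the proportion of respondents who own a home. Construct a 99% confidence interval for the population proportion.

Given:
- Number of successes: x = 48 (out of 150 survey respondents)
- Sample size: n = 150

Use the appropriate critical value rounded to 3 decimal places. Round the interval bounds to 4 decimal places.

Sample proportion: p̂ = 48/150 = 0.320000

Check conditions for normal approximation:
  np̂ = 48 ≥ 10 ✓
  n(1-p̂) = 102 ≥ 10 ✓

The sample is large enough, so use a z-interval (normal approximation) for the proportion.

For 99% confidence, z* = 2.576 (from standard normal table)

Standard error: SE = √(p̂(1-p̂)/n) = √(0.320000×0.680000/150) = 0.03808762

Margin of error: E = z* × SE = 2.576 × 0.03808762 = 0.098114

Z-interval: p̂ ± E = 0.320000 ± 0.098114 = (0.221886, 0.418114)

Rounded to 4 decimal places:

(0.2219, 0.4181)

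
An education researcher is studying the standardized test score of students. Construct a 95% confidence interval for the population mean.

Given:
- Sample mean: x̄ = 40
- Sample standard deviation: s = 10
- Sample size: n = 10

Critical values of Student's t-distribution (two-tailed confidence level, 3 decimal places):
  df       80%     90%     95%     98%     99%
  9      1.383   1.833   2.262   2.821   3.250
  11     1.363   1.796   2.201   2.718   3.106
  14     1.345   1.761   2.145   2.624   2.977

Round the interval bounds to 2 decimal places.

The population standard deviation σ is unknown (only the sample standard deviation s is given), so use a t-interval with df = n - 1 = 10 - 1 = 9.

For 95% confidence with df = 9, t* = 2.262 (from t-table)

Standard error: SE = s/√n = 10/√10 = 3.162278

Margin of error: E = t* × SE = 2.262 × 3.162278 = 7.1531

T-interval: x̄ ± E = 40 ± 7.1531 = (32.8469, 47.1531)

Rounded to 2 decimal places:

(32.85, 47.15)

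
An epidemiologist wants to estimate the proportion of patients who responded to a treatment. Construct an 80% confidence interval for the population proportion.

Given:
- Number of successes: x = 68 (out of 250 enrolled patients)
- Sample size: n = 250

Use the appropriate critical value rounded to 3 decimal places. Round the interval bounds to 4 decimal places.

Sample proportion: p̂ = 68/250 = 0.272000

Check conditions for normal approximation:
  np̂ = 68 ≥ 10 ✓
  n(1-p̂) = 182 ≥ 10 ✓

The sample is large enough, so use a z-interval (normal approximation) for the proportion.

For 80% confidence, z* = 1.282 (from standard normal table)

Standard error: SE = √(p̂(1-p̂)/n) = √(0.272000×0.728000/250) = 0.02814363

Margin of error: E = z* × SE = 1.282 × 0.02814363 = 0.036080

Z-interval: p̂ ± E = 0.272000 ± 0.036080 = (0.235920, 0.308080)

Rounded to 4 decimal places:

(0.2359, 0.3081)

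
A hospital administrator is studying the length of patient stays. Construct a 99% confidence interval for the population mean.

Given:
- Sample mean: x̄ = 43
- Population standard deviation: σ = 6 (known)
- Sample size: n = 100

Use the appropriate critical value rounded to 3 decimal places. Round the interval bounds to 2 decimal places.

The population standard deviation σ is known, so use a z-interval (standard normal critical value).

For 99% confidence, z* = 2.576 (from standard normal table)

Standard error: SE = σ/√n = 6/√100 = 0.600000

Margin of error: E = z* × SE = 2.576 × 0.600000 = 1.5456

Z-interval: x̄ ± E = 43 ± 1.5456 = (41.4544, 44.5456)

Rounded to 2 decimal places:

(41.45, 44.55)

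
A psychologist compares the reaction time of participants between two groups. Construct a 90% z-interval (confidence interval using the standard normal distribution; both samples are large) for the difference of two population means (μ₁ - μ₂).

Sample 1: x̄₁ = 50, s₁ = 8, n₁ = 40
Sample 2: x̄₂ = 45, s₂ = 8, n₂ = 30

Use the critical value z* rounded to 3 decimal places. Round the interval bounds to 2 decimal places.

Both samples are large (n₁ = 40 ≥ 30, n₂ = 30 ≥ 30), so a z-interval for the difference of means applies.

Point estimate: x̄₁ - x̄₂ = 50 - 45 = 5

Standard error: SE = √(s₁²/n₁ + s₂²/n₂)
= √(8²/40 + 8²/30)
= √(1.600000 + 2.133333)
= 1.932184

For 90% confidence, z* = 1.645 (from standard normal table)
Margin of error: E = z* × SE = 1.645 × 1.932184 = 3.1784

Z-interval: (x̄₁ - x̄₂) ± E = 5 ± 3.1784 = (1.8216, 8.1784)

Rounded to 2 decimal places:

(1.82, 8.18)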